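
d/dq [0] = 0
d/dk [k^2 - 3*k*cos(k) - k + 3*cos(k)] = 3*k*sin(k) + 2*k - 3*sqrt(2)*sin(k + pi/4) - 1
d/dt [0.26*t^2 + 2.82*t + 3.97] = 0.52*t + 2.82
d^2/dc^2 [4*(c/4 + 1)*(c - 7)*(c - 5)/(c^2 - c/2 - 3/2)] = 4*(-61*c^3 + 1545*c^2 - 1047*c + 947)/(8*c^6 - 12*c^5 - 30*c^4 + 35*c^3 + 45*c^2 - 27*c - 27)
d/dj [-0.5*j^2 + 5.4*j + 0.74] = 5.4 - 1.0*j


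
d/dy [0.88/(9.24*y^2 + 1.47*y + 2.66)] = (-16.2624*y - 1.2936)/(9.24*y^2 + 1.47*y + 2.66)^2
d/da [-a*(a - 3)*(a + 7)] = -3*a^2 - 8*a + 21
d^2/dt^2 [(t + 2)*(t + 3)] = 2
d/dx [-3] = 0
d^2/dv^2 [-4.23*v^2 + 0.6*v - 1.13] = -8.46000000000000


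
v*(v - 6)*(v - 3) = v^3 - 9*v^2 + 18*v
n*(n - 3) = n^2 - 3*n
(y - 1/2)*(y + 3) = y^2 + 5*y/2 - 3/2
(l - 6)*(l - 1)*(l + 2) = l^3 - 5*l^2 - 8*l + 12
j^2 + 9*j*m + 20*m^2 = (j + 4*m)*(j + 5*m)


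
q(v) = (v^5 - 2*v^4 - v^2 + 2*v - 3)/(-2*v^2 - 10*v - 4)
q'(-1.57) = 7.36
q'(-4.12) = 1716.65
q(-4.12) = -551.05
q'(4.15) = -8.72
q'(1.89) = -0.35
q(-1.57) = -4.47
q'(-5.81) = 115.78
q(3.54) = -3.62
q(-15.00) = 2831.85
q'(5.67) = -21.72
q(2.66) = -0.63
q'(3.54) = -5.24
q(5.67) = -30.16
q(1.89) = 0.14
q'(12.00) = -147.23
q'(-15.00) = -455.80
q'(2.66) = -1.86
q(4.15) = -7.83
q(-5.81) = 667.13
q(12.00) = -503.00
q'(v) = (4*v + 10)*(v^5 - 2*v^4 - v^2 + 2*v - 3)/(-2*v^2 - 10*v - 4)^2 + (5*v^4 - 8*v^3 - 2*v + 2)/(-2*v^2 - 10*v - 4) = (-3*v^6 - 16*v^5 + 20*v^4 + 16*v^3 + 7*v^2 - 2*v - 19)/(2*(v^4 + 10*v^3 + 29*v^2 + 20*v + 4))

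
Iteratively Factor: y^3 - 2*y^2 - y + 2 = (y - 1)*(y^2 - y - 2) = (y - 2)*(y - 1)*(y + 1)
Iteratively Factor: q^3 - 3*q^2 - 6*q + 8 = (q - 1)*(q^2 - 2*q - 8) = (q - 4)*(q - 1)*(q + 2)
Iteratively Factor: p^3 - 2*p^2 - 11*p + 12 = (p + 3)*(p^2 - 5*p + 4) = (p - 4)*(p + 3)*(p - 1)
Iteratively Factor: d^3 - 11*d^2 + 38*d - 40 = (d - 5)*(d^2 - 6*d + 8) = (d - 5)*(d - 2)*(d - 4)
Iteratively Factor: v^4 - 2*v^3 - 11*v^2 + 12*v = (v - 1)*(v^3 - v^2 - 12*v) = (v - 1)*(v + 3)*(v^2 - 4*v) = v*(v - 1)*(v + 3)*(v - 4)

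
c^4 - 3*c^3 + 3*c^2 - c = c*(c - 1)^3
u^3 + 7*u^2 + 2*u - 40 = (u - 2)*(u + 4)*(u + 5)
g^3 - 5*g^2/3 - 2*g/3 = g*(g - 2)*(g + 1/3)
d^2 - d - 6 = (d - 3)*(d + 2)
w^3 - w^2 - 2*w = w*(w - 2)*(w + 1)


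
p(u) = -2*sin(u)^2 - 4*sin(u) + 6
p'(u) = -4*sin(u)*cos(u) - 4*cos(u)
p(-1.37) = 8.00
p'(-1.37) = -0.02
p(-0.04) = 6.16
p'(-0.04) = -3.84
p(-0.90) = 7.91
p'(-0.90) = -0.54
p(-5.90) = 4.22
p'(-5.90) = -5.10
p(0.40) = 4.14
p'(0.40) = -5.12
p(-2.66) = 7.42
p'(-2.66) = 1.90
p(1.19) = 0.56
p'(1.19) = -2.87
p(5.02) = 8.00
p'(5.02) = -0.06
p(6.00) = 6.96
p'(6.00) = -2.77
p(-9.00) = 7.31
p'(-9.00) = 2.14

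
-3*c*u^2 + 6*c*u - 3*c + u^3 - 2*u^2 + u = (-3*c + u)*(u - 1)^2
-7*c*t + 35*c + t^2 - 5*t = (-7*c + t)*(t - 5)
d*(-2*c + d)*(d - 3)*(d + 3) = -2*c*d^3 + 18*c*d + d^4 - 9*d^2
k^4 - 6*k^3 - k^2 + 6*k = k*(k - 6)*(k - 1)*(k + 1)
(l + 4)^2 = l^2 + 8*l + 16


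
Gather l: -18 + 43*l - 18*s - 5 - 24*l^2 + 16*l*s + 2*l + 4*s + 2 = -24*l^2 + l*(16*s + 45) - 14*s - 21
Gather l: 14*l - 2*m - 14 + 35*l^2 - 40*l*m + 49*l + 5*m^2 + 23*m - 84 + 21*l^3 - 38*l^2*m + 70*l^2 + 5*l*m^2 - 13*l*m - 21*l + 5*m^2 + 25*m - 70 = 21*l^3 + l^2*(105 - 38*m) + l*(5*m^2 - 53*m + 42) + 10*m^2 + 46*m - 168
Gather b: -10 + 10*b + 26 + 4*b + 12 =14*b + 28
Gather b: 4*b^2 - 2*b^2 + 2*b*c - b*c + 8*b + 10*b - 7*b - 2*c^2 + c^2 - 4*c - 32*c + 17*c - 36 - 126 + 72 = 2*b^2 + b*(c + 11) - c^2 - 19*c - 90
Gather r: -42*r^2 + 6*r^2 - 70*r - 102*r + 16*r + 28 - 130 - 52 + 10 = -36*r^2 - 156*r - 144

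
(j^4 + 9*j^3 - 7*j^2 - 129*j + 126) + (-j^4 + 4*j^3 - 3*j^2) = 13*j^3 - 10*j^2 - 129*j + 126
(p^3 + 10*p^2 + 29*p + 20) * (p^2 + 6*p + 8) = p^5 + 16*p^4 + 97*p^3 + 274*p^2 + 352*p + 160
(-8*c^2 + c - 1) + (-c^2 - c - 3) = -9*c^2 - 4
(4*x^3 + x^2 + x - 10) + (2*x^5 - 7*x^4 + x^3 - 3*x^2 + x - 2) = 2*x^5 - 7*x^4 + 5*x^3 - 2*x^2 + 2*x - 12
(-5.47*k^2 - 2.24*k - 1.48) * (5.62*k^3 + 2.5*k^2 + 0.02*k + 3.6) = -30.7414*k^5 - 26.2638*k^4 - 14.027*k^3 - 23.4368*k^2 - 8.0936*k - 5.328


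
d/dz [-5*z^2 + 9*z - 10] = 9 - 10*z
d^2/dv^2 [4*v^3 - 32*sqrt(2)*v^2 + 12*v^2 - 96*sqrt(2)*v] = 24*v - 64*sqrt(2) + 24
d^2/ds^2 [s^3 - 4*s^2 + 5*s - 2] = 6*s - 8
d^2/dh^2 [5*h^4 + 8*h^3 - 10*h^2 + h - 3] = 60*h^2 + 48*h - 20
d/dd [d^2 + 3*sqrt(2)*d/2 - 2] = 2*d + 3*sqrt(2)/2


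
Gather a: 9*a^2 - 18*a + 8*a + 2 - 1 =9*a^2 - 10*a + 1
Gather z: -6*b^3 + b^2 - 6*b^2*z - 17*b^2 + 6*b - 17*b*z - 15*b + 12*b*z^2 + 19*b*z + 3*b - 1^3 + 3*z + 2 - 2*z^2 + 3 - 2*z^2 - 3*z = -6*b^3 - 16*b^2 - 6*b + z^2*(12*b - 4) + z*(-6*b^2 + 2*b) + 4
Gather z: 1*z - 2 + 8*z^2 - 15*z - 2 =8*z^2 - 14*z - 4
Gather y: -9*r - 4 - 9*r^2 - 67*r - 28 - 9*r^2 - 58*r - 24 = -18*r^2 - 134*r - 56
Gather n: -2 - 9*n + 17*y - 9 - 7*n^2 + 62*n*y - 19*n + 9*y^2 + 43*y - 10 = -7*n^2 + n*(62*y - 28) + 9*y^2 + 60*y - 21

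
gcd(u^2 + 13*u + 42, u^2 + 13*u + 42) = u^2 + 13*u + 42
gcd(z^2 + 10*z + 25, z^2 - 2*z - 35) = z + 5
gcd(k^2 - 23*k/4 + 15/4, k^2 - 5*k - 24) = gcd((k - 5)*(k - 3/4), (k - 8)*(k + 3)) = 1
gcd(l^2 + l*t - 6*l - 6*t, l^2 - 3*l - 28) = 1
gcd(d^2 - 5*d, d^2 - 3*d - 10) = d - 5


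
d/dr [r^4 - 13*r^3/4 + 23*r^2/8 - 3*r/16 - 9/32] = 4*r^3 - 39*r^2/4 + 23*r/4 - 3/16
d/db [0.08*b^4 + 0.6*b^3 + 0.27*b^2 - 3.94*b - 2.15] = 0.32*b^3 + 1.8*b^2 + 0.54*b - 3.94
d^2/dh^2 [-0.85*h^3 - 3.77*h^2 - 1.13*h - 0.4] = -5.1*h - 7.54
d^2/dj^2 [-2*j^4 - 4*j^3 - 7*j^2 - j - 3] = -24*j^2 - 24*j - 14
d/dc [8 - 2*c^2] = -4*c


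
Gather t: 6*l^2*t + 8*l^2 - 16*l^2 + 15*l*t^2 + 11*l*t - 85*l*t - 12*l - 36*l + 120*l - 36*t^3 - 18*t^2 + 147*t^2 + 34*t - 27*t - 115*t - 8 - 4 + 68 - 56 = -8*l^2 + 72*l - 36*t^3 + t^2*(15*l + 129) + t*(6*l^2 - 74*l - 108)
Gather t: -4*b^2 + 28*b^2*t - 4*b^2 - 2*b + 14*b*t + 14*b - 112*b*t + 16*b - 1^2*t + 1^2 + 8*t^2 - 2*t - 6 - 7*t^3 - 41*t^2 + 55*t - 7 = -8*b^2 + 28*b - 7*t^3 - 33*t^2 + t*(28*b^2 - 98*b + 52) - 12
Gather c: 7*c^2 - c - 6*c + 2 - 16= 7*c^2 - 7*c - 14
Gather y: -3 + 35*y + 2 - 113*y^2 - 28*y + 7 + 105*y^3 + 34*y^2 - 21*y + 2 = 105*y^3 - 79*y^2 - 14*y + 8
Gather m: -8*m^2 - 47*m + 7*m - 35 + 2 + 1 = -8*m^2 - 40*m - 32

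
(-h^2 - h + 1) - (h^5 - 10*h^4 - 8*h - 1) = -h^5 + 10*h^4 - h^2 + 7*h + 2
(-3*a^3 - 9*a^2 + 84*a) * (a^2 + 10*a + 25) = -3*a^5 - 39*a^4 - 81*a^3 + 615*a^2 + 2100*a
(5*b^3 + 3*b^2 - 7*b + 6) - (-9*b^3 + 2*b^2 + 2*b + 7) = 14*b^3 + b^2 - 9*b - 1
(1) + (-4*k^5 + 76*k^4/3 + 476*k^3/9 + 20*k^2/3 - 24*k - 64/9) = -4*k^5 + 76*k^4/3 + 476*k^3/9 + 20*k^2/3 - 24*k - 55/9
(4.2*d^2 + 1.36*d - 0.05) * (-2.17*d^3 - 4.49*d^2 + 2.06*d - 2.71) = -9.114*d^5 - 21.8092*d^4 + 2.6541*d^3 - 8.3559*d^2 - 3.7886*d + 0.1355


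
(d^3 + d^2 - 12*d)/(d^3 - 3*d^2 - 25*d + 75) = d*(d + 4)/(d^2 - 25)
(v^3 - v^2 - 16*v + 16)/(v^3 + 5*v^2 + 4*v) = (v^2 - 5*v + 4)/(v*(v + 1))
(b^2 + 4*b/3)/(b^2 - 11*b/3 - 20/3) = b/(b - 5)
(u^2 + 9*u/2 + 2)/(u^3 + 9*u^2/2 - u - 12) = (2*u + 1)/(2*u^2 + u - 6)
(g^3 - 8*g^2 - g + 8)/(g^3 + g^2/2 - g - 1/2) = 2*(g - 8)/(2*g + 1)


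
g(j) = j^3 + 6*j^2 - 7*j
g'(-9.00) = 128.00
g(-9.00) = -180.00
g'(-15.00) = 488.00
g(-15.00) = -1920.00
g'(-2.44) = -18.42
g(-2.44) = 38.27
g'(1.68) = 21.63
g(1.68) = 9.92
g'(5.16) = 134.80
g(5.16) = 261.02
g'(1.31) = 13.87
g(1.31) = 3.37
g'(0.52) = 0.05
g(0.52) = -1.88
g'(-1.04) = -16.24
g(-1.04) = 12.64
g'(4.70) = 115.67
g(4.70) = 203.46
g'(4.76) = 118.09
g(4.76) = 210.48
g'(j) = 3*j^2 + 12*j - 7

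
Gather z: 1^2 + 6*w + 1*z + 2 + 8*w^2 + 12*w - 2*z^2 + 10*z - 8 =8*w^2 + 18*w - 2*z^2 + 11*z - 5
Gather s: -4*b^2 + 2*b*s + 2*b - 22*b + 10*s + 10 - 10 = -4*b^2 - 20*b + s*(2*b + 10)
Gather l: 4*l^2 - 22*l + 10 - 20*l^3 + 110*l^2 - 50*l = -20*l^3 + 114*l^2 - 72*l + 10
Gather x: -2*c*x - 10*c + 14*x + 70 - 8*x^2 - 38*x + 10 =-10*c - 8*x^2 + x*(-2*c - 24) + 80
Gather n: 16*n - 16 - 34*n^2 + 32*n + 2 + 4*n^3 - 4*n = 4*n^3 - 34*n^2 + 44*n - 14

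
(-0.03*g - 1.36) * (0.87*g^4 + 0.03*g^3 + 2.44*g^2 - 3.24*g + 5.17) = -0.0261*g^5 - 1.1841*g^4 - 0.114*g^3 - 3.2212*g^2 + 4.2513*g - 7.0312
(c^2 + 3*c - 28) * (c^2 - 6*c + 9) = c^4 - 3*c^3 - 37*c^2 + 195*c - 252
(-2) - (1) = -3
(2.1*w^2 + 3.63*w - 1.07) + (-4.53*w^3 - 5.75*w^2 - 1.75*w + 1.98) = -4.53*w^3 - 3.65*w^2 + 1.88*w + 0.91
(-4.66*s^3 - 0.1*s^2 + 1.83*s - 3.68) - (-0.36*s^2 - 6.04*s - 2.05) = -4.66*s^3 + 0.26*s^2 + 7.87*s - 1.63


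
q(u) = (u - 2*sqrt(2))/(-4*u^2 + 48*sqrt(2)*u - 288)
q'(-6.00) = 0.00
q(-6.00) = 0.01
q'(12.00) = 0.09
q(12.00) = -0.19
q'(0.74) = 0.00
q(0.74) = 0.01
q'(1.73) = 0.00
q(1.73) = 0.01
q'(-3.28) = 0.00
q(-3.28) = 0.01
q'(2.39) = -0.00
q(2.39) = 0.00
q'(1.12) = 0.00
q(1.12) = 0.01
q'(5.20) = -0.06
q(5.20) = -0.05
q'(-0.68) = 0.00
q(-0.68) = 0.01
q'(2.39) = -0.00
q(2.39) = 0.00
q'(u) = (u - 2*sqrt(2))*(8*u - 48*sqrt(2))/(-4*u^2 + 48*sqrt(2)*u - 288)^2 + 1/(-4*u^2 + 48*sqrt(2)*u - 288) = (u^2/4 - sqrt(2)*u - 6)/(u^4 - 24*sqrt(2)*u^3 + 432*u^2 - 1728*sqrt(2)*u + 5184)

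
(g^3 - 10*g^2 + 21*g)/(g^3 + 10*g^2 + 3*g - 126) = g*(g - 7)/(g^2 + 13*g + 42)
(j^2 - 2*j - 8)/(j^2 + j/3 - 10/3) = 3*(j - 4)/(3*j - 5)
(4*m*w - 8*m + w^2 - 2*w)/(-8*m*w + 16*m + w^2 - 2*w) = (4*m + w)/(-8*m + w)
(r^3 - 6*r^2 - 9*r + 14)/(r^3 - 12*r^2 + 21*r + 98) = (r - 1)/(r - 7)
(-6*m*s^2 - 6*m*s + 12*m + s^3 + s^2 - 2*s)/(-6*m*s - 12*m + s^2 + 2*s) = s - 1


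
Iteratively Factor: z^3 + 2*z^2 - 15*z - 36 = (z + 3)*(z^2 - z - 12) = (z + 3)^2*(z - 4)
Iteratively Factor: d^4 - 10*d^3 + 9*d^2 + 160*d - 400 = (d - 5)*(d^3 - 5*d^2 - 16*d + 80) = (d - 5)^2*(d^2 - 16) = (d - 5)^2*(d - 4)*(d + 4)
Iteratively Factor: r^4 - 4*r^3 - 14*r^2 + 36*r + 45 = (r - 3)*(r^3 - r^2 - 17*r - 15) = (r - 3)*(r + 1)*(r^2 - 2*r - 15) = (r - 3)*(r + 1)*(r + 3)*(r - 5)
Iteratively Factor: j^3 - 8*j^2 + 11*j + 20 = (j - 5)*(j^2 - 3*j - 4) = (j - 5)*(j - 4)*(j + 1)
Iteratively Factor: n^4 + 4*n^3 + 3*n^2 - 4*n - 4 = (n + 2)*(n^3 + 2*n^2 - n - 2) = (n - 1)*(n + 2)*(n^2 + 3*n + 2) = (n - 1)*(n + 2)^2*(n + 1)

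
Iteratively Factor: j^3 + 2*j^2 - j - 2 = (j - 1)*(j^2 + 3*j + 2) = (j - 1)*(j + 1)*(j + 2)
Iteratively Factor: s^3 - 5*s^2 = (s)*(s^2 - 5*s) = s*(s - 5)*(s)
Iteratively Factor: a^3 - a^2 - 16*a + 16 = (a + 4)*(a^2 - 5*a + 4) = (a - 4)*(a + 4)*(a - 1)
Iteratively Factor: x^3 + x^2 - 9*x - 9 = (x + 3)*(x^2 - 2*x - 3) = (x + 1)*(x + 3)*(x - 3)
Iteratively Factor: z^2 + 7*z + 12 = (z + 3)*(z + 4)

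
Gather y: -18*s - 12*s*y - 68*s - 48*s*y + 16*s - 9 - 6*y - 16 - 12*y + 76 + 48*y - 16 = -70*s + y*(30 - 60*s) + 35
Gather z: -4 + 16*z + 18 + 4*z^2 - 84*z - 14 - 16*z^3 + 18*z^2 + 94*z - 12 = -16*z^3 + 22*z^2 + 26*z - 12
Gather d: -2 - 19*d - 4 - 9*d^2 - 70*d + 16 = -9*d^2 - 89*d + 10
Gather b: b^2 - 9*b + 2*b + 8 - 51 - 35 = b^2 - 7*b - 78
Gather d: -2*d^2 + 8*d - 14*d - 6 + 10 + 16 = -2*d^2 - 6*d + 20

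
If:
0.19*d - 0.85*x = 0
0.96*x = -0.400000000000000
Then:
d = -1.86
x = -0.42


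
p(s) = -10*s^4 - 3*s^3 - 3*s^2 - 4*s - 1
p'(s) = -40*s^3 - 9*s^2 - 6*s - 4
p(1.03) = -22.84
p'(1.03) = -63.44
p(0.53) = -5.20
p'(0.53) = -15.66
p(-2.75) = -522.21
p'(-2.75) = 776.31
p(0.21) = -2.02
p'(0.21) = -6.03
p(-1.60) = -55.53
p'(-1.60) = 146.40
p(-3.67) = -1692.55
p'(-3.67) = 1874.03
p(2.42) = -413.74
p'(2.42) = -638.13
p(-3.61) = -1582.87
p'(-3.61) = 1782.21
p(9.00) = -68077.00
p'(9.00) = -29947.00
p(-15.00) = -496741.00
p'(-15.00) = 133061.00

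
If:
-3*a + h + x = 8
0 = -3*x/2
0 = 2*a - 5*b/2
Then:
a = h/3 - 8/3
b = 4*h/15 - 32/15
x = 0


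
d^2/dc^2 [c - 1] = 0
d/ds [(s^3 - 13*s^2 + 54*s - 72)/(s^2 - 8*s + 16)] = (s^2 - 8*s + 18)/(s^2 - 8*s + 16)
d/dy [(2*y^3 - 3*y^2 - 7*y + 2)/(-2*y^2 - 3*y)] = (-4*y^4 - 12*y^3 - 5*y^2 + 8*y + 6)/(y^2*(4*y^2 + 12*y + 9))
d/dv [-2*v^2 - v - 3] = -4*v - 1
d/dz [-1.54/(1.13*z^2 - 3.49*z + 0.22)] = (3.4804*z - 5.3746)/(1.13*z^2 - 3.49*z + 0.22)^2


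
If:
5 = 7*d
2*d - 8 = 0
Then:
No Solution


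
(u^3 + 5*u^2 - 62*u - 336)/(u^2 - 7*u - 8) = (u^2 + 13*u + 42)/(u + 1)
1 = 1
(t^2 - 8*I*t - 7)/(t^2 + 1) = (t - 7*I)/(t + I)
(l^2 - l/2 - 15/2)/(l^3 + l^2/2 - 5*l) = (l - 3)/(l*(l - 2))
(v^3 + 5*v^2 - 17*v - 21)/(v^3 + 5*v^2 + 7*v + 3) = (v^2 + 4*v - 21)/(v^2 + 4*v + 3)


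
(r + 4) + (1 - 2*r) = 5 - r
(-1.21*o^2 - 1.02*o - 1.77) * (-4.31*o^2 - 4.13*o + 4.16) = 5.2151*o^4 + 9.3935*o^3 + 6.8077*o^2 + 3.0669*o - 7.3632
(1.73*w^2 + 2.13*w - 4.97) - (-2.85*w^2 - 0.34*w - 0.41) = 4.58*w^2 + 2.47*w - 4.56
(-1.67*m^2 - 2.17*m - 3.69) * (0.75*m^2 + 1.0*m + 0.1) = -1.2525*m^4 - 3.2975*m^3 - 5.1045*m^2 - 3.907*m - 0.369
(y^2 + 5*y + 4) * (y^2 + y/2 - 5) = y^4 + 11*y^3/2 + 3*y^2/2 - 23*y - 20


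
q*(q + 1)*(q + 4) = q^3 + 5*q^2 + 4*q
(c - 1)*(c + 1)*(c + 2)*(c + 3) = c^4 + 5*c^3 + 5*c^2 - 5*c - 6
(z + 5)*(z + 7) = z^2 + 12*z + 35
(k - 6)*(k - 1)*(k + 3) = k^3 - 4*k^2 - 15*k + 18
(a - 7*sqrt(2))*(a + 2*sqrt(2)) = a^2 - 5*sqrt(2)*a - 28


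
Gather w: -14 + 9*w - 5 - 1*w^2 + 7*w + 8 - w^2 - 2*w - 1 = -2*w^2 + 14*w - 12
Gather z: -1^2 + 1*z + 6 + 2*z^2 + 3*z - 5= 2*z^2 + 4*z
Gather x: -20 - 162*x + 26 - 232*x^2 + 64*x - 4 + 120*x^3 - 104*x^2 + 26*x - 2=120*x^3 - 336*x^2 - 72*x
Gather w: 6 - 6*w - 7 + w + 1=-5*w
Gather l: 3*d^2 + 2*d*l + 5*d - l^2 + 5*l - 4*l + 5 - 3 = 3*d^2 + 5*d - l^2 + l*(2*d + 1) + 2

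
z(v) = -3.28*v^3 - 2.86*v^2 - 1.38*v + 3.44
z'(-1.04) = -6.07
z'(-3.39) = -95.07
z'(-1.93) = -26.99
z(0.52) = 1.49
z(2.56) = -73.87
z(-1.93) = 19.03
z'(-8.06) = -594.52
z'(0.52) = -7.02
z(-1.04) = 5.47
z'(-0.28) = -0.55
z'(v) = -9.84*v^2 - 5.72*v - 1.38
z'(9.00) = -849.90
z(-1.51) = 10.30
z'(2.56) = -80.51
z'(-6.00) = -321.30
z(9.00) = -2631.76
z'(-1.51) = -15.18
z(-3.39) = 103.03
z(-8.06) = 1546.20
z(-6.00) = 617.24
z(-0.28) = 3.67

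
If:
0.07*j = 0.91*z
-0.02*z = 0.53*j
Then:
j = 0.00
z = 0.00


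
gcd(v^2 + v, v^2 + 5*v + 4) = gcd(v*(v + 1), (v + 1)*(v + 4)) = v + 1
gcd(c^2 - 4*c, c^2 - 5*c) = c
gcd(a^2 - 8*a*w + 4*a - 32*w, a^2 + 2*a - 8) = a + 4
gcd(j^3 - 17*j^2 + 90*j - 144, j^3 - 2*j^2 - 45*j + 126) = j^2 - 9*j + 18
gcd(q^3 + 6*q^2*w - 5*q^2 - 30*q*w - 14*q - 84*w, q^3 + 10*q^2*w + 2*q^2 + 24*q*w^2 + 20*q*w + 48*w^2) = q^2 + 6*q*w + 2*q + 12*w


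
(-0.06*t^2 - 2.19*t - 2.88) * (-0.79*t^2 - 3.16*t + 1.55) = 0.0474*t^4 + 1.9197*t^3 + 9.1026*t^2 + 5.7063*t - 4.464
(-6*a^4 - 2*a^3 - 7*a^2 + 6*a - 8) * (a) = -6*a^5 - 2*a^4 - 7*a^3 + 6*a^2 - 8*a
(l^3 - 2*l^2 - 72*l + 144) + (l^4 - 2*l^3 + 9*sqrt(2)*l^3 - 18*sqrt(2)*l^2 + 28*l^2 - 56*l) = l^4 - l^3 + 9*sqrt(2)*l^3 - 18*sqrt(2)*l^2 + 26*l^2 - 128*l + 144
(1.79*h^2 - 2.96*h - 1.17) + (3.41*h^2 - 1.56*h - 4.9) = 5.2*h^2 - 4.52*h - 6.07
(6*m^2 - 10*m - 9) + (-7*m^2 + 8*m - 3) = -m^2 - 2*m - 12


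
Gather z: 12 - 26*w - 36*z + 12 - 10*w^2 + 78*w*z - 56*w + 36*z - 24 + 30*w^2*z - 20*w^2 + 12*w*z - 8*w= -30*w^2 - 90*w + z*(30*w^2 + 90*w)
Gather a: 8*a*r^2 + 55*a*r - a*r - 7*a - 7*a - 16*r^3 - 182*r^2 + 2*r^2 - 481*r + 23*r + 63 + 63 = a*(8*r^2 + 54*r - 14) - 16*r^3 - 180*r^2 - 458*r + 126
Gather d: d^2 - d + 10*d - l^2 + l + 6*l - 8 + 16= d^2 + 9*d - l^2 + 7*l + 8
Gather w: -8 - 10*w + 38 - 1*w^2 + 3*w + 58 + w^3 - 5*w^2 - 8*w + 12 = w^3 - 6*w^2 - 15*w + 100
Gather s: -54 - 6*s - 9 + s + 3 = -5*s - 60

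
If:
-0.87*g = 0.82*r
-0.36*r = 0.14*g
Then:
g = 0.00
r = 0.00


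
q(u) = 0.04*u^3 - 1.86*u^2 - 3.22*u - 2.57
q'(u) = 0.12*u^2 - 3.72*u - 3.22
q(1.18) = -8.89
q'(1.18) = -7.44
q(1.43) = -10.86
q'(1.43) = -8.29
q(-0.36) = -1.65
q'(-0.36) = -1.87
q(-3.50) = -15.80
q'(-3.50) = 11.27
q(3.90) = -41.05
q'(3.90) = -15.90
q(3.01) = -28.02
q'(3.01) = -13.33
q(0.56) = -4.95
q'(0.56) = -5.27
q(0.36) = -3.97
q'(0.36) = -4.54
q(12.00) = -239.93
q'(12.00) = -30.58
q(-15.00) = -507.77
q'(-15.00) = 79.58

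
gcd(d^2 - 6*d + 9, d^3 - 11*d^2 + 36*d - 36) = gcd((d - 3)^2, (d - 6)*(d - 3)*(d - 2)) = d - 3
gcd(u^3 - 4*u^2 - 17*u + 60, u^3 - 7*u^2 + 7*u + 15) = u^2 - 8*u + 15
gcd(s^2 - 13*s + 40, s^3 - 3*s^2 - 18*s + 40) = s - 5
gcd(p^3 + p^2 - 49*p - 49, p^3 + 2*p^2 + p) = p + 1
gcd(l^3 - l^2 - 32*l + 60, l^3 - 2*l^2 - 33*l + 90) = l^2 + l - 30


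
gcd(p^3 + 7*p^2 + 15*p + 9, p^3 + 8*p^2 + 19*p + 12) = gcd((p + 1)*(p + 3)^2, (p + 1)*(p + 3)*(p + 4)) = p^2 + 4*p + 3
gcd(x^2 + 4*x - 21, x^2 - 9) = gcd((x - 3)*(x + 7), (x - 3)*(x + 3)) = x - 3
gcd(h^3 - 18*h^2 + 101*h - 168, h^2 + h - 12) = h - 3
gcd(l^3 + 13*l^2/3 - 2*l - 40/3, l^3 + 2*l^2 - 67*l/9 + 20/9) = l^2 + 7*l/3 - 20/3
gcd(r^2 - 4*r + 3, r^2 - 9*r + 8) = r - 1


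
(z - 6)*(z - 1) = z^2 - 7*z + 6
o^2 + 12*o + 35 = (o + 5)*(o + 7)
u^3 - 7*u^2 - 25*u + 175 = (u - 7)*(u - 5)*(u + 5)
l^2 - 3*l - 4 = (l - 4)*(l + 1)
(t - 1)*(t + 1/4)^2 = t^3 - t^2/2 - 7*t/16 - 1/16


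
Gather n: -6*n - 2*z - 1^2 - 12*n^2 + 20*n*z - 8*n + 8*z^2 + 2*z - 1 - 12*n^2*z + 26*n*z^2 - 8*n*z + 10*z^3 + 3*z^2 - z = n^2*(-12*z - 12) + n*(26*z^2 + 12*z - 14) + 10*z^3 + 11*z^2 - z - 2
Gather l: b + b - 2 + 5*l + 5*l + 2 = 2*b + 10*l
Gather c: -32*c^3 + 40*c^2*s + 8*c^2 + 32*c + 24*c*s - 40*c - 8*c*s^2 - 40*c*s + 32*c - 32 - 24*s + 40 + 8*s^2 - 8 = -32*c^3 + c^2*(40*s + 8) + c*(-8*s^2 - 16*s + 24) + 8*s^2 - 24*s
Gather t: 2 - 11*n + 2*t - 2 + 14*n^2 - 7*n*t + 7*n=14*n^2 - 4*n + t*(2 - 7*n)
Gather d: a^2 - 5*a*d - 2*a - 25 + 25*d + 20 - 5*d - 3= a^2 - 2*a + d*(20 - 5*a) - 8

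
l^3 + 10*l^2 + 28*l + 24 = (l + 2)^2*(l + 6)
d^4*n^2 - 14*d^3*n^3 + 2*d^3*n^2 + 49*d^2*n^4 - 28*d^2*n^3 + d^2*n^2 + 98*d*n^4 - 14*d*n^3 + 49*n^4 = (d - 7*n)^2*(d*n + n)^2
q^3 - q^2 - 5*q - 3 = (q - 3)*(q + 1)^2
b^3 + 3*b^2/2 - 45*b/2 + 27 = (b - 3)*(b - 3/2)*(b + 6)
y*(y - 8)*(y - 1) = y^3 - 9*y^2 + 8*y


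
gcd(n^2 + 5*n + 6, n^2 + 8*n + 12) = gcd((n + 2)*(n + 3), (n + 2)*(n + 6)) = n + 2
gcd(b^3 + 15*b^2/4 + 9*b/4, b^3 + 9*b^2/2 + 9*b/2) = b^2 + 3*b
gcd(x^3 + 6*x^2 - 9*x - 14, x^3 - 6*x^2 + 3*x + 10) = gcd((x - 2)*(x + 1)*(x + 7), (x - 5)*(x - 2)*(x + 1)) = x^2 - x - 2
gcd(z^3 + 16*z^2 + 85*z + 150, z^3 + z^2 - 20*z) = z + 5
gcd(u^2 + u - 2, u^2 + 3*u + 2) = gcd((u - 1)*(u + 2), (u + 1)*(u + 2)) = u + 2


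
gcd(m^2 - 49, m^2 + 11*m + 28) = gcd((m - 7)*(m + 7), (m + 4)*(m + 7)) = m + 7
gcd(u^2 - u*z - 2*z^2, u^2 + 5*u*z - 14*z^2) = -u + 2*z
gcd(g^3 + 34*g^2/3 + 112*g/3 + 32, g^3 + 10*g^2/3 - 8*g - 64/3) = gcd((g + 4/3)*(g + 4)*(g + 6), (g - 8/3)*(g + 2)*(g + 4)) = g + 4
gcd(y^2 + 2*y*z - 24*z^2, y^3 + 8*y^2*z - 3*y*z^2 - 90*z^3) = y + 6*z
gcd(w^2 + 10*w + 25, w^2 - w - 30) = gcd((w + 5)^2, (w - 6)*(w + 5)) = w + 5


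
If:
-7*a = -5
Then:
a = 5/7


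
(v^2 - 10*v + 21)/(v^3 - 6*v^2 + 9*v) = (v - 7)/(v*(v - 3))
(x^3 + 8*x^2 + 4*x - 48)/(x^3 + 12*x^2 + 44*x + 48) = (x - 2)/(x + 2)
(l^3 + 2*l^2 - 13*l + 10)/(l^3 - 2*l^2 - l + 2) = (l + 5)/(l + 1)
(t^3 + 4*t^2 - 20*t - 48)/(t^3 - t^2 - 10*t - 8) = (t + 6)/(t + 1)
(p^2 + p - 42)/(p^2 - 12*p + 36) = (p + 7)/(p - 6)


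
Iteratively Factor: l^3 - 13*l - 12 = (l + 1)*(l^2 - l - 12) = (l + 1)*(l + 3)*(l - 4)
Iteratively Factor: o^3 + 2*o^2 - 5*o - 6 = (o - 2)*(o^2 + 4*o + 3) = (o - 2)*(o + 3)*(o + 1)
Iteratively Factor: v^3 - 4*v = (v - 2)*(v^2 + 2*v) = (v - 2)*(v + 2)*(v)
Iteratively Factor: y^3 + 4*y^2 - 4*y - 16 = (y - 2)*(y^2 + 6*y + 8) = (y - 2)*(y + 2)*(y + 4)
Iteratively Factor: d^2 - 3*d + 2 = (d - 1)*(d - 2)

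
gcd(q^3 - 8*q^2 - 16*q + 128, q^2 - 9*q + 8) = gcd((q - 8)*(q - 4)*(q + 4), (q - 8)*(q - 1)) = q - 8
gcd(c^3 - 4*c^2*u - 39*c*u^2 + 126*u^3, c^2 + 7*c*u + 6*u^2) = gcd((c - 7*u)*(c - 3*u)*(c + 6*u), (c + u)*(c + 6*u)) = c + 6*u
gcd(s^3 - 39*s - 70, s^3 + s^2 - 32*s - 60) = s^2 + 7*s + 10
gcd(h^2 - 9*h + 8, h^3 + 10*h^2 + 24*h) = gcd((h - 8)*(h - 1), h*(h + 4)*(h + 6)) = 1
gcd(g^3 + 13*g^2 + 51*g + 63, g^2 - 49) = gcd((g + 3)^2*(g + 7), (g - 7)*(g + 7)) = g + 7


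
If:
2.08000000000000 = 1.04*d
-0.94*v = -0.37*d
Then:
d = 2.00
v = 0.79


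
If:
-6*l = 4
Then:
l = -2/3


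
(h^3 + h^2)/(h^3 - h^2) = (h + 1)/(h - 1)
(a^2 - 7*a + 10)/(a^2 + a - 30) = (a - 2)/(a + 6)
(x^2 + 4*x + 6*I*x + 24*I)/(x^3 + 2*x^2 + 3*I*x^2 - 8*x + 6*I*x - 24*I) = (x + 6*I)/(x^2 + x*(-2 + 3*I) - 6*I)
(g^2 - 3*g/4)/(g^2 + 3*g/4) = (4*g - 3)/(4*g + 3)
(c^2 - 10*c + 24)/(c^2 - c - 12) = (c - 6)/(c + 3)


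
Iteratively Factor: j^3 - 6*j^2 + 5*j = (j - 1)*(j^2 - 5*j) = (j - 5)*(j - 1)*(j)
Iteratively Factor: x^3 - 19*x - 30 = (x - 5)*(x^2 + 5*x + 6) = (x - 5)*(x + 2)*(x + 3)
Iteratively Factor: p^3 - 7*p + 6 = (p - 2)*(p^2 + 2*p - 3) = (p - 2)*(p - 1)*(p + 3)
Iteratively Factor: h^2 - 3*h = (h)*(h - 3)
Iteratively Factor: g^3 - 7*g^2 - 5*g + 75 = (g - 5)*(g^2 - 2*g - 15) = (g - 5)*(g + 3)*(g - 5)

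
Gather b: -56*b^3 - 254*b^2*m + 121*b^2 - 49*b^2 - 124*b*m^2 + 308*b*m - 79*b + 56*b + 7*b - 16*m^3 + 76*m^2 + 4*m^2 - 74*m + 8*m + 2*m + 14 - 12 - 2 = -56*b^3 + b^2*(72 - 254*m) + b*(-124*m^2 + 308*m - 16) - 16*m^3 + 80*m^2 - 64*m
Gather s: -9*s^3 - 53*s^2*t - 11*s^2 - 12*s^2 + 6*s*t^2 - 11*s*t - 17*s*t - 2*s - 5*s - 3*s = -9*s^3 + s^2*(-53*t - 23) + s*(6*t^2 - 28*t - 10)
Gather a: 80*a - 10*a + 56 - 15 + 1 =70*a + 42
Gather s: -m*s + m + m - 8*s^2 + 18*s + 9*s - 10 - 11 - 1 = 2*m - 8*s^2 + s*(27 - m) - 22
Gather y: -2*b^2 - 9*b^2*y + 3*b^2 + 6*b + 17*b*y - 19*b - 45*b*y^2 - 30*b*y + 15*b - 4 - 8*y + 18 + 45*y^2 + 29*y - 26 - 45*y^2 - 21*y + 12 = b^2 - 45*b*y^2 + 2*b + y*(-9*b^2 - 13*b)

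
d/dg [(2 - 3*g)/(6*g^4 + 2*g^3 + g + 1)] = (-18*g^4 - 6*g^3 - 3*g + (3*g - 2)*(24*g^3 + 6*g^2 + 1) - 3)/(6*g^4 + 2*g^3 + g + 1)^2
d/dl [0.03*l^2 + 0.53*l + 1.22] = 0.06*l + 0.53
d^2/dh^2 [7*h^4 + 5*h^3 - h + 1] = 6*h*(14*h + 5)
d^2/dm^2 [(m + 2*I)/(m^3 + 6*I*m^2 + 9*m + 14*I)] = 6*(3*(m + 2*I)*(m^2 + 4*I*m + 3)^2 - (m^2 + 4*I*m + (m + 2*I)^2 + 3)*(m^3 + 6*I*m^2 + 9*m + 14*I))/(m^3 + 6*I*m^2 + 9*m + 14*I)^3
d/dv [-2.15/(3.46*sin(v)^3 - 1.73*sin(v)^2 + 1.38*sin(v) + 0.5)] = (22.317*sin(v)^2 - 7.439*sin(v) + 2.967)*cos(v)/(3.46*sin(v)^3 - 1.73*sin(v)^2 + 1.38*sin(v) + 0.5)^2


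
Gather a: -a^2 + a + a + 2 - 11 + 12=-a^2 + 2*a + 3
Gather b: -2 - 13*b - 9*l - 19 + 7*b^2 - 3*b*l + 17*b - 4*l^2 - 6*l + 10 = 7*b^2 + b*(4 - 3*l) - 4*l^2 - 15*l - 11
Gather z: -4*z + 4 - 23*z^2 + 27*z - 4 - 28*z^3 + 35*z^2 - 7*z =-28*z^3 + 12*z^2 + 16*z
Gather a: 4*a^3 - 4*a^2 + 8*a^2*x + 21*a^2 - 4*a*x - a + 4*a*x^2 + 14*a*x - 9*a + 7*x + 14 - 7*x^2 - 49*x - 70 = 4*a^3 + a^2*(8*x + 17) + a*(4*x^2 + 10*x - 10) - 7*x^2 - 42*x - 56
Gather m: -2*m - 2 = -2*m - 2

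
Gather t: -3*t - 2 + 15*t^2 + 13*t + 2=15*t^2 + 10*t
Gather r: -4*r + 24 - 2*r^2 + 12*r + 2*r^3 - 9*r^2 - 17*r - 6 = 2*r^3 - 11*r^2 - 9*r + 18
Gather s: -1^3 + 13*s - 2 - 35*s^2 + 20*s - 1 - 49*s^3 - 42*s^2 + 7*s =-49*s^3 - 77*s^2 + 40*s - 4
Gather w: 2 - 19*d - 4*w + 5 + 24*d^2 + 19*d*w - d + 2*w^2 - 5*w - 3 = 24*d^2 - 20*d + 2*w^2 + w*(19*d - 9) + 4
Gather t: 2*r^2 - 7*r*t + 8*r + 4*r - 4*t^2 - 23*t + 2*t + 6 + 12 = 2*r^2 + 12*r - 4*t^2 + t*(-7*r - 21) + 18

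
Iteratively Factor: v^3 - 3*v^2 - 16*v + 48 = (v - 4)*(v^2 + v - 12) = (v - 4)*(v - 3)*(v + 4)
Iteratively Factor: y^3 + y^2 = (y)*(y^2 + y) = y*(y + 1)*(y)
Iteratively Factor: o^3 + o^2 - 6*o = (o)*(o^2 + o - 6) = o*(o + 3)*(o - 2)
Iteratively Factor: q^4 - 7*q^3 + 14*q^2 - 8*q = (q - 2)*(q^3 - 5*q^2 + 4*q) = q*(q - 2)*(q^2 - 5*q + 4) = q*(q - 2)*(q - 1)*(q - 4)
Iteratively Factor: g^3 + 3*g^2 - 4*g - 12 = (g + 3)*(g^2 - 4) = (g + 2)*(g + 3)*(g - 2)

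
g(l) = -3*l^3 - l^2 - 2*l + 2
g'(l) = -9*l^2 - 2*l - 2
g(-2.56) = 50.90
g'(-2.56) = -55.86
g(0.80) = -1.78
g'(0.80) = -9.36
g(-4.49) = 262.38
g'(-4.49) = -174.46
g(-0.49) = 3.09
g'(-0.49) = -3.18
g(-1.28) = 9.21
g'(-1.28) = -14.19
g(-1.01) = 6.09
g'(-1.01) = -9.16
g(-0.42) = 2.89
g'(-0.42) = -2.75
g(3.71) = -172.38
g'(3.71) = -133.30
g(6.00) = -694.00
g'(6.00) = -338.00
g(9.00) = -2284.00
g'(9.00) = -749.00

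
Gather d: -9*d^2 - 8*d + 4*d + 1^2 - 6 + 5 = -9*d^2 - 4*d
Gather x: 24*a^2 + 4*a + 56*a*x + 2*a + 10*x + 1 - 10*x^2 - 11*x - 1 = 24*a^2 + 6*a - 10*x^2 + x*(56*a - 1)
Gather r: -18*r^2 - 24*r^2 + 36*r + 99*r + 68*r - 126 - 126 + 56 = -42*r^2 + 203*r - 196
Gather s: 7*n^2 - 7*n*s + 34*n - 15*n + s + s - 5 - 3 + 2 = 7*n^2 + 19*n + s*(2 - 7*n) - 6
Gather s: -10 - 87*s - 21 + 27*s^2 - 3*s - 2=27*s^2 - 90*s - 33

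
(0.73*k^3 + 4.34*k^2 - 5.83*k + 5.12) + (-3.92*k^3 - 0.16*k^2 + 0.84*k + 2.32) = -3.19*k^3 + 4.18*k^2 - 4.99*k + 7.44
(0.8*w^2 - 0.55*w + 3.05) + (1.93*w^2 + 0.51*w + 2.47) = 2.73*w^2 - 0.04*w + 5.52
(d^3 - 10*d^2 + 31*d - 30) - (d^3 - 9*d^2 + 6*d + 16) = -d^2 + 25*d - 46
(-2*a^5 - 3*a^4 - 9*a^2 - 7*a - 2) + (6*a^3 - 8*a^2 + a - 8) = -2*a^5 - 3*a^4 + 6*a^3 - 17*a^2 - 6*a - 10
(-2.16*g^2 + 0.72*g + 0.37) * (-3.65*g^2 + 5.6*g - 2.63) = 7.884*g^4 - 14.724*g^3 + 8.3623*g^2 + 0.1784*g - 0.9731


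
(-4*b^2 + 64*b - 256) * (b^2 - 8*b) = -4*b^4 + 96*b^3 - 768*b^2 + 2048*b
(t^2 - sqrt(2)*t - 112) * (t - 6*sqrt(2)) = t^3 - 7*sqrt(2)*t^2 - 100*t + 672*sqrt(2)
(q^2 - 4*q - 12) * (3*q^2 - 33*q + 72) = 3*q^4 - 45*q^3 + 168*q^2 + 108*q - 864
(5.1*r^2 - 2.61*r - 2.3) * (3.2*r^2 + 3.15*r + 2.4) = 16.32*r^4 + 7.713*r^3 - 3.3415*r^2 - 13.509*r - 5.52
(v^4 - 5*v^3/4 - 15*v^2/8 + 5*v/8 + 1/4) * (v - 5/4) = v^5 - 5*v^4/2 - 5*v^3/16 + 95*v^2/32 - 17*v/32 - 5/16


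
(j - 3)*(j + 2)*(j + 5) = j^3 + 4*j^2 - 11*j - 30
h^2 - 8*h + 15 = (h - 5)*(h - 3)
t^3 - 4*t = t*(t - 2)*(t + 2)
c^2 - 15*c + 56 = (c - 8)*(c - 7)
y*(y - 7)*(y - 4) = y^3 - 11*y^2 + 28*y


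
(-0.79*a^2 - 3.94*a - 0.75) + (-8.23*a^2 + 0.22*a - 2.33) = -9.02*a^2 - 3.72*a - 3.08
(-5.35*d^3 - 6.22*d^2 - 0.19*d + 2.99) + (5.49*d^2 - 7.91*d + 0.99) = -5.35*d^3 - 0.73*d^2 - 8.1*d + 3.98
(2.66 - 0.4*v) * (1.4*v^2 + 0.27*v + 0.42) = -0.56*v^3 + 3.616*v^2 + 0.5502*v + 1.1172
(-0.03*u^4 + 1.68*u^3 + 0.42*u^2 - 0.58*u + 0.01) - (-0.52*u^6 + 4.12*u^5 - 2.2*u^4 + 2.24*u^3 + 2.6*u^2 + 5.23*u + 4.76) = 0.52*u^6 - 4.12*u^5 + 2.17*u^4 - 0.56*u^3 - 2.18*u^2 - 5.81*u - 4.75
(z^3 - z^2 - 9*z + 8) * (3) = 3*z^3 - 3*z^2 - 27*z + 24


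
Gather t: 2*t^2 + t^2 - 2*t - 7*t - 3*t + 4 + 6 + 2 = 3*t^2 - 12*t + 12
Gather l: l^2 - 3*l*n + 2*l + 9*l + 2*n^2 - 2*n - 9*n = l^2 + l*(11 - 3*n) + 2*n^2 - 11*n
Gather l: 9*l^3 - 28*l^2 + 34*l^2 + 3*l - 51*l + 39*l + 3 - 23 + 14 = 9*l^3 + 6*l^2 - 9*l - 6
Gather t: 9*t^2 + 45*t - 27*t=9*t^2 + 18*t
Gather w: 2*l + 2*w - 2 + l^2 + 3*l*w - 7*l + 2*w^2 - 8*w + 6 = l^2 - 5*l + 2*w^2 + w*(3*l - 6) + 4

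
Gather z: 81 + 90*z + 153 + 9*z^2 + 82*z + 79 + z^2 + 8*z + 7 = 10*z^2 + 180*z + 320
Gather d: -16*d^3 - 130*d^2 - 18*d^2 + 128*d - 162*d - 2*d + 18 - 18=-16*d^3 - 148*d^2 - 36*d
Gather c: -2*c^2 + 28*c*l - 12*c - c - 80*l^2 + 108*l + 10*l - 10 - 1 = -2*c^2 + c*(28*l - 13) - 80*l^2 + 118*l - 11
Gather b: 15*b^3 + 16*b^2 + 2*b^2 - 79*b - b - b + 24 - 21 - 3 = 15*b^3 + 18*b^2 - 81*b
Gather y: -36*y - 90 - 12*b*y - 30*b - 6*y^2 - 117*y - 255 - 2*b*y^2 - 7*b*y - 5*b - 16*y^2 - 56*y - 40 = -35*b + y^2*(-2*b - 22) + y*(-19*b - 209) - 385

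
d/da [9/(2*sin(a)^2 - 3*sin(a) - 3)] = 9*(3 - 4*sin(a))*cos(a)/(3*sin(a) + cos(2*a) + 2)^2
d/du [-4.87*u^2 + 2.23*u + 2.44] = 2.23 - 9.74*u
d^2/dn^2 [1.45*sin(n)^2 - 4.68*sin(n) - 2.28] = 4.68*sin(n) + 2.9*cos(2*n)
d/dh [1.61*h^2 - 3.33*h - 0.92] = 3.22*h - 3.33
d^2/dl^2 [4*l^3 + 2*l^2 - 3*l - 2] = 24*l + 4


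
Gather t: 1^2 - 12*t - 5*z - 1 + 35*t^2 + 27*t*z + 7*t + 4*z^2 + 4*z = 35*t^2 + t*(27*z - 5) + 4*z^2 - z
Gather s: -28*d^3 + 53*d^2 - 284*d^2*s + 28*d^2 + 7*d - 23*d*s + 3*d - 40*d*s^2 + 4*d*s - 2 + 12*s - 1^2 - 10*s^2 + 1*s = -28*d^3 + 81*d^2 + 10*d + s^2*(-40*d - 10) + s*(-284*d^2 - 19*d + 13) - 3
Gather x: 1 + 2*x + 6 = 2*x + 7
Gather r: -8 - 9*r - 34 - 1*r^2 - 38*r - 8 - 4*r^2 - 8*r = -5*r^2 - 55*r - 50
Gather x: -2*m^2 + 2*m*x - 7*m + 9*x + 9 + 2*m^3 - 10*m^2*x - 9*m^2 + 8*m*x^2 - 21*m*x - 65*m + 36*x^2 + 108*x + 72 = 2*m^3 - 11*m^2 - 72*m + x^2*(8*m + 36) + x*(-10*m^2 - 19*m + 117) + 81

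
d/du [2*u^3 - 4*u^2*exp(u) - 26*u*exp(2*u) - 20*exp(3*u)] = -4*u^2*exp(u) + 6*u^2 - 52*u*exp(2*u) - 8*u*exp(u) - 60*exp(3*u) - 26*exp(2*u)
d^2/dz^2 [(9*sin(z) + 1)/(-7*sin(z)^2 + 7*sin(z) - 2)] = (441*sin(z)^5 + 637*sin(z)^4 - 1785*sin(z)^3 - 175*sin(z)^2 + 1100*sin(z) - 322)/(7*sin(z)^2 - 7*sin(z) + 2)^3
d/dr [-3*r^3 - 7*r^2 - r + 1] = -9*r^2 - 14*r - 1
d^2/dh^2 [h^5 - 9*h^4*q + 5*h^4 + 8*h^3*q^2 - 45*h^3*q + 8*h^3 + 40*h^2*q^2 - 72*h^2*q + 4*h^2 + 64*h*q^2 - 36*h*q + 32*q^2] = 20*h^3 - 108*h^2*q + 60*h^2 + 48*h*q^2 - 270*h*q + 48*h + 80*q^2 - 144*q + 8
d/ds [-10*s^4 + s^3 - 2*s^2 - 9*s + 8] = -40*s^3 + 3*s^2 - 4*s - 9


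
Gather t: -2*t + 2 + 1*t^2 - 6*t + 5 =t^2 - 8*t + 7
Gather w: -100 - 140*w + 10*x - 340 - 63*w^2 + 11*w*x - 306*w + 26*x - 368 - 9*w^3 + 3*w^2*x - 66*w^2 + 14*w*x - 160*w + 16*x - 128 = -9*w^3 + w^2*(3*x - 129) + w*(25*x - 606) + 52*x - 936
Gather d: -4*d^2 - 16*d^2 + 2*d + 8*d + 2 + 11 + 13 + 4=-20*d^2 + 10*d + 30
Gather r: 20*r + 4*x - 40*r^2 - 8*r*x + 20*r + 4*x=-40*r^2 + r*(40 - 8*x) + 8*x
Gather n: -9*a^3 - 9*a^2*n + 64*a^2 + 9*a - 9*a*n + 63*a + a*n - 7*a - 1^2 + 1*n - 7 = -9*a^3 + 64*a^2 + 65*a + n*(-9*a^2 - 8*a + 1) - 8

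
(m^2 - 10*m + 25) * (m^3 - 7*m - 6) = m^5 - 10*m^4 + 18*m^3 + 64*m^2 - 115*m - 150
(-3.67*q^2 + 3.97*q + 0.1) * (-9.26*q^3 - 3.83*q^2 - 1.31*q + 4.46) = 33.9842*q^5 - 22.7061*q^4 - 11.3234*q^3 - 21.9519*q^2 + 17.5752*q + 0.446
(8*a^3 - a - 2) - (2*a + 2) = 8*a^3 - 3*a - 4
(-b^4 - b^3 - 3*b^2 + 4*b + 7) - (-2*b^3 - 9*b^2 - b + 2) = -b^4 + b^3 + 6*b^2 + 5*b + 5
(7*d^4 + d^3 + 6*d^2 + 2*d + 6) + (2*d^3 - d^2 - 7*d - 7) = 7*d^4 + 3*d^3 + 5*d^2 - 5*d - 1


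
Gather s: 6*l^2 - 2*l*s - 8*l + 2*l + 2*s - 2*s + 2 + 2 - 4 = 6*l^2 - 2*l*s - 6*l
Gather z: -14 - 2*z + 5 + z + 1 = -z - 8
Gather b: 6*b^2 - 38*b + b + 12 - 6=6*b^2 - 37*b + 6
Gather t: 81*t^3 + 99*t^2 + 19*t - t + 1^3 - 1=81*t^3 + 99*t^2 + 18*t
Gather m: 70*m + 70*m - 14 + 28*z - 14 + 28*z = 140*m + 56*z - 28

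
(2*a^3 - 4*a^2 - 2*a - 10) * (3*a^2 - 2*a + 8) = 6*a^5 - 16*a^4 + 18*a^3 - 58*a^2 + 4*a - 80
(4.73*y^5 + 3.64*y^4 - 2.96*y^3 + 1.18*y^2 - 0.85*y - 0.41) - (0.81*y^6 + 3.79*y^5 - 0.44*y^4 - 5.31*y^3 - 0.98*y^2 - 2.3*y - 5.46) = -0.81*y^6 + 0.94*y^5 + 4.08*y^4 + 2.35*y^3 + 2.16*y^2 + 1.45*y + 5.05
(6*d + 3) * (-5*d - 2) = -30*d^2 - 27*d - 6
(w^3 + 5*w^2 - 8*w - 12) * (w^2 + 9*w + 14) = w^5 + 14*w^4 + 51*w^3 - 14*w^2 - 220*w - 168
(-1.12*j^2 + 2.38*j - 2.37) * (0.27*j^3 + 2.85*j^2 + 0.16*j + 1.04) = -0.3024*j^5 - 2.5494*j^4 + 5.9639*j^3 - 7.5385*j^2 + 2.096*j - 2.4648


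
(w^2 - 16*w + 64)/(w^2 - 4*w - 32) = (w - 8)/(w + 4)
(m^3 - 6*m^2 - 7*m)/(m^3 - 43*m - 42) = m/(m + 6)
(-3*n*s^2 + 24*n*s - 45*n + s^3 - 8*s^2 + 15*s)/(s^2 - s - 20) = (-3*n*s + 9*n + s^2 - 3*s)/(s + 4)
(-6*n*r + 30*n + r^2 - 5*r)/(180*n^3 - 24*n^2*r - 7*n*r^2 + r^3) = (r - 5)/(-30*n^2 - n*r + r^2)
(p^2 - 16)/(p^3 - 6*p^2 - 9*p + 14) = (p^2 - 16)/(p^3 - 6*p^2 - 9*p + 14)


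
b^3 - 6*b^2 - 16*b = b*(b - 8)*(b + 2)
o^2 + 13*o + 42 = (o + 6)*(o + 7)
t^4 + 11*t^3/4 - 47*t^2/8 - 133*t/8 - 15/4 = (t - 5/2)*(t + 1/4)*(t + 2)*(t + 3)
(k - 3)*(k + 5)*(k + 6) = k^3 + 8*k^2 - 3*k - 90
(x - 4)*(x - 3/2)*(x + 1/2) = x^3 - 5*x^2 + 13*x/4 + 3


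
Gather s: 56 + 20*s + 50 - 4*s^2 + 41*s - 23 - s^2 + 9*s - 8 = -5*s^2 + 70*s + 75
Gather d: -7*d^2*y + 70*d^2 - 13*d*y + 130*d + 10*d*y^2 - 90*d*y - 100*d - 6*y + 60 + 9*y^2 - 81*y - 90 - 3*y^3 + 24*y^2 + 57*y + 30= d^2*(70 - 7*y) + d*(10*y^2 - 103*y + 30) - 3*y^3 + 33*y^2 - 30*y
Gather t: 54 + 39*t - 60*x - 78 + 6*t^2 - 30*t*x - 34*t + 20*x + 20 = 6*t^2 + t*(5 - 30*x) - 40*x - 4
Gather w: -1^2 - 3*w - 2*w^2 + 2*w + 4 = -2*w^2 - w + 3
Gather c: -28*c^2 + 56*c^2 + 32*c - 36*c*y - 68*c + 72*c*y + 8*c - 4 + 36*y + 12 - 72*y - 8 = 28*c^2 + c*(36*y - 28) - 36*y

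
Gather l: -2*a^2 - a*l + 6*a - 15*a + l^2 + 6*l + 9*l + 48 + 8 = -2*a^2 - 9*a + l^2 + l*(15 - a) + 56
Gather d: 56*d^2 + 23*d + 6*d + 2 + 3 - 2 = 56*d^2 + 29*d + 3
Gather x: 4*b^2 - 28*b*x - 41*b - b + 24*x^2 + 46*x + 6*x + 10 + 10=4*b^2 - 42*b + 24*x^2 + x*(52 - 28*b) + 20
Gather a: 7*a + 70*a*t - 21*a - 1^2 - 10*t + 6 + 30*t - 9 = a*(70*t - 14) + 20*t - 4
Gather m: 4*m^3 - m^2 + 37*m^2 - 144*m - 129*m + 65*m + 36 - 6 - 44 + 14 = 4*m^3 + 36*m^2 - 208*m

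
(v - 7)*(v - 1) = v^2 - 8*v + 7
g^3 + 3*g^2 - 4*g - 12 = (g - 2)*(g + 2)*(g + 3)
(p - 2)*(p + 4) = p^2 + 2*p - 8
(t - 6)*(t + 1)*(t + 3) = t^3 - 2*t^2 - 21*t - 18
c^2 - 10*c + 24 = (c - 6)*(c - 4)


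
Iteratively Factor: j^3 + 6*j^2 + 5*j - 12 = (j + 4)*(j^2 + 2*j - 3) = (j + 3)*(j + 4)*(j - 1)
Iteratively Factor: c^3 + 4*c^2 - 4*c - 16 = (c + 2)*(c^2 + 2*c - 8) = (c - 2)*(c + 2)*(c + 4)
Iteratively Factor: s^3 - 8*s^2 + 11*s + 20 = (s - 4)*(s^2 - 4*s - 5) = (s - 5)*(s - 4)*(s + 1)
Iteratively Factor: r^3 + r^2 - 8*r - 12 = (r + 2)*(r^2 - r - 6) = (r + 2)^2*(r - 3)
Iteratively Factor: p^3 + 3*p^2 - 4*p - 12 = (p - 2)*(p^2 + 5*p + 6) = (p - 2)*(p + 3)*(p + 2)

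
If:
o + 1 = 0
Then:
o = -1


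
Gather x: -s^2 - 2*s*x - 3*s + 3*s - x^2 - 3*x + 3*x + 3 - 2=-s^2 - 2*s*x - x^2 + 1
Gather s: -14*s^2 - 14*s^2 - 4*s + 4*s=-28*s^2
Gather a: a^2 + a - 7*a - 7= a^2 - 6*a - 7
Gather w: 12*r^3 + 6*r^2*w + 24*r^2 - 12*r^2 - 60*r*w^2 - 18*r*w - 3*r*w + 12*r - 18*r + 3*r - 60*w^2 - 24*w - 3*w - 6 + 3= 12*r^3 + 12*r^2 - 3*r + w^2*(-60*r - 60) + w*(6*r^2 - 21*r - 27) - 3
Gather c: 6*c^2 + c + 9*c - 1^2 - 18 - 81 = 6*c^2 + 10*c - 100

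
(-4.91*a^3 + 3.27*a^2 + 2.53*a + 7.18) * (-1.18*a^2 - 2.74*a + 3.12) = 5.7938*a^5 + 9.5948*a^4 - 27.2644*a^3 - 5.2022*a^2 - 11.7796*a + 22.4016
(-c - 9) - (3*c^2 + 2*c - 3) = -3*c^2 - 3*c - 6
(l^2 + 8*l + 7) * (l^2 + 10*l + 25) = l^4 + 18*l^3 + 112*l^2 + 270*l + 175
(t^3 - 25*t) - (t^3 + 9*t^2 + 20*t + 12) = -9*t^2 - 45*t - 12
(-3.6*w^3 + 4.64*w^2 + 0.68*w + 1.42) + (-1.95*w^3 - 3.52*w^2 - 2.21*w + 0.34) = -5.55*w^3 + 1.12*w^2 - 1.53*w + 1.76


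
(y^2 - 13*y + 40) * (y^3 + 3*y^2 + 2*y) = y^5 - 10*y^4 + 3*y^3 + 94*y^2 + 80*y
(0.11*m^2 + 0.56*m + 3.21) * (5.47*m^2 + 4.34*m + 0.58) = 0.6017*m^4 + 3.5406*m^3 + 20.0529*m^2 + 14.2562*m + 1.8618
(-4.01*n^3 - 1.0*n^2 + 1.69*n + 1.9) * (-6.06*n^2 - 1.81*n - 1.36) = 24.3006*n^5 + 13.3181*n^4 - 2.9778*n^3 - 13.2129*n^2 - 5.7374*n - 2.584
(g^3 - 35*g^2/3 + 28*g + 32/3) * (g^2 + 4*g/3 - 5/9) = g^5 - 31*g^4/3 + 107*g^3/9 + 1471*g^2/27 - 4*g/3 - 160/27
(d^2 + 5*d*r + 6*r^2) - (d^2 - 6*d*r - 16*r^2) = 11*d*r + 22*r^2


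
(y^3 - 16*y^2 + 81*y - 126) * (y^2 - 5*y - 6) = y^5 - 21*y^4 + 155*y^3 - 435*y^2 + 144*y + 756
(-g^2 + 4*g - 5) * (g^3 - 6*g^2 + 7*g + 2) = -g^5 + 10*g^4 - 36*g^3 + 56*g^2 - 27*g - 10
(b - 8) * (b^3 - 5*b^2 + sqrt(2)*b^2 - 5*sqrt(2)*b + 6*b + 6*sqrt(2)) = b^4 - 13*b^3 + sqrt(2)*b^3 - 13*sqrt(2)*b^2 + 46*b^2 - 48*b + 46*sqrt(2)*b - 48*sqrt(2)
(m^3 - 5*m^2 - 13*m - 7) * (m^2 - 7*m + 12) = m^5 - 12*m^4 + 34*m^3 + 24*m^2 - 107*m - 84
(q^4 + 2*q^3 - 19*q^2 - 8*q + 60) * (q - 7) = q^5 - 5*q^4 - 33*q^3 + 125*q^2 + 116*q - 420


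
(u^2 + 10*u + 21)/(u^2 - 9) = (u + 7)/(u - 3)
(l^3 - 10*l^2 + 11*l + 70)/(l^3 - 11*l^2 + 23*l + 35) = (l + 2)/(l + 1)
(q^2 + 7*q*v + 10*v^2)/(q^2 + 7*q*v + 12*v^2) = (q^2 + 7*q*v + 10*v^2)/(q^2 + 7*q*v + 12*v^2)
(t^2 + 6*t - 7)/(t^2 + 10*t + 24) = (t^2 + 6*t - 7)/(t^2 + 10*t + 24)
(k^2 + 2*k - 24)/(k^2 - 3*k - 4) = (k + 6)/(k + 1)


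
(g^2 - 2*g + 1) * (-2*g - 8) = -2*g^3 - 4*g^2 + 14*g - 8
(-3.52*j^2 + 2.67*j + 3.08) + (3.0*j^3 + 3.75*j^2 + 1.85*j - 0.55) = 3.0*j^3 + 0.23*j^2 + 4.52*j + 2.53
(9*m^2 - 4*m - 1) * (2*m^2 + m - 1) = 18*m^4 + m^3 - 15*m^2 + 3*m + 1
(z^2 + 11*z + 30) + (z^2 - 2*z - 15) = 2*z^2 + 9*z + 15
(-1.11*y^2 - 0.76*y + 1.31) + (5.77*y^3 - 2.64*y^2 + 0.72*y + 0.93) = 5.77*y^3 - 3.75*y^2 - 0.04*y + 2.24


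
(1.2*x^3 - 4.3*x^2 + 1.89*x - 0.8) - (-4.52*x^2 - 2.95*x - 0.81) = 1.2*x^3 + 0.22*x^2 + 4.84*x + 0.01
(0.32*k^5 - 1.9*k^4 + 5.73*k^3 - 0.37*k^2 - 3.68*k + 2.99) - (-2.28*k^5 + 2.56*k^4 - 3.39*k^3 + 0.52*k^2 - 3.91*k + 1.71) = 2.6*k^5 - 4.46*k^4 + 9.12*k^3 - 0.89*k^2 + 0.23*k + 1.28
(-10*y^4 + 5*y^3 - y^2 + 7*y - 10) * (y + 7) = -10*y^5 - 65*y^4 + 34*y^3 + 39*y - 70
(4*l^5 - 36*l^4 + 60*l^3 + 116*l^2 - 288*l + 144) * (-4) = -16*l^5 + 144*l^4 - 240*l^3 - 464*l^2 + 1152*l - 576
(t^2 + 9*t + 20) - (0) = t^2 + 9*t + 20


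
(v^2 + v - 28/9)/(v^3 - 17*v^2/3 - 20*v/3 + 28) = (v - 4/3)/(v^2 - 8*v + 12)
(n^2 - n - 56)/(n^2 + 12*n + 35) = (n - 8)/(n + 5)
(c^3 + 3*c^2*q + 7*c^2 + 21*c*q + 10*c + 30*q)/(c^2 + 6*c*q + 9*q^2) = (c^2 + 7*c + 10)/(c + 3*q)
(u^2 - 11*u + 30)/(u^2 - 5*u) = (u - 6)/u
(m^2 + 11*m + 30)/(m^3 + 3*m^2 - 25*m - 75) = (m + 6)/(m^2 - 2*m - 15)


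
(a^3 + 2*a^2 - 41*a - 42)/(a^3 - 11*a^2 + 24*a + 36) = (a + 7)/(a - 6)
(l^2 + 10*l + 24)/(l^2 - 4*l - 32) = (l + 6)/(l - 8)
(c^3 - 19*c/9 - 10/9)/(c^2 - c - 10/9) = c + 1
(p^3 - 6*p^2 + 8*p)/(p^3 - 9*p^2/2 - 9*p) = 2*(-p^2 + 6*p - 8)/(-2*p^2 + 9*p + 18)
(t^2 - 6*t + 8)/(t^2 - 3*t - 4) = (t - 2)/(t + 1)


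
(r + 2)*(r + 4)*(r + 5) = r^3 + 11*r^2 + 38*r + 40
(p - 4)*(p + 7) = p^2 + 3*p - 28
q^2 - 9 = (q - 3)*(q + 3)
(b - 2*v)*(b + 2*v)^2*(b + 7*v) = b^4 + 9*b^3*v + 10*b^2*v^2 - 36*b*v^3 - 56*v^4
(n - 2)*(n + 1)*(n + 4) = n^3 + 3*n^2 - 6*n - 8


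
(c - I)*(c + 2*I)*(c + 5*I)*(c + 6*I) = c^4 + 12*I*c^3 - 39*c^2 - 8*I*c - 60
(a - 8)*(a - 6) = a^2 - 14*a + 48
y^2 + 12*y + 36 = (y + 6)^2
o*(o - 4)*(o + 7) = o^3 + 3*o^2 - 28*o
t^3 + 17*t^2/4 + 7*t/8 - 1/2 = (t - 1/4)*(t + 1/2)*(t + 4)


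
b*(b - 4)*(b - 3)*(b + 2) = b^4 - 5*b^3 - 2*b^2 + 24*b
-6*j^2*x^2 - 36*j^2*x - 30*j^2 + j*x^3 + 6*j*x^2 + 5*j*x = (-6*j + x)*(x + 5)*(j*x + j)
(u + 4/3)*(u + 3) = u^2 + 13*u/3 + 4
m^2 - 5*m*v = m*(m - 5*v)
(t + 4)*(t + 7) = t^2 + 11*t + 28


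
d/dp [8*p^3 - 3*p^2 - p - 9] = 24*p^2 - 6*p - 1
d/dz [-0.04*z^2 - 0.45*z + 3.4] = -0.08*z - 0.45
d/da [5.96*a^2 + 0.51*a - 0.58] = 11.92*a + 0.51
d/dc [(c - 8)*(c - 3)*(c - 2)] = 3*c^2 - 26*c + 46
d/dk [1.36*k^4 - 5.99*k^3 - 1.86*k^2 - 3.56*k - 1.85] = 5.44*k^3 - 17.97*k^2 - 3.72*k - 3.56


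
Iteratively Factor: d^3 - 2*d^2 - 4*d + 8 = (d - 2)*(d^2 - 4) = (d - 2)*(d + 2)*(d - 2)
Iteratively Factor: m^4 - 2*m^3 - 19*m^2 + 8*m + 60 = (m + 3)*(m^3 - 5*m^2 - 4*m + 20) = (m - 5)*(m + 3)*(m^2 - 4) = (m - 5)*(m - 2)*(m + 3)*(m + 2)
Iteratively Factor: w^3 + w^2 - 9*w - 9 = (w - 3)*(w^2 + 4*w + 3) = (w - 3)*(w + 3)*(w + 1)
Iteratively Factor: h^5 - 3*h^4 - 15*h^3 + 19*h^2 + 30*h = (h - 2)*(h^4 - h^3 - 17*h^2 - 15*h) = (h - 2)*(h + 1)*(h^3 - 2*h^2 - 15*h) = h*(h - 2)*(h + 1)*(h^2 - 2*h - 15) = h*(h - 5)*(h - 2)*(h + 1)*(h + 3)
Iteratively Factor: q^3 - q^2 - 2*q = (q - 2)*(q^2 + q) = q*(q - 2)*(q + 1)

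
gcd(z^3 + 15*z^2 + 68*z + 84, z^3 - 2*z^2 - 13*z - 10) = z + 2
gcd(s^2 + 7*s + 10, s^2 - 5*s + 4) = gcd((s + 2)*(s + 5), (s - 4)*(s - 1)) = 1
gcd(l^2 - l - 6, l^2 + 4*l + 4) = l + 2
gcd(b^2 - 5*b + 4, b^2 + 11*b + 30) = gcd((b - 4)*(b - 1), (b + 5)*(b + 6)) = 1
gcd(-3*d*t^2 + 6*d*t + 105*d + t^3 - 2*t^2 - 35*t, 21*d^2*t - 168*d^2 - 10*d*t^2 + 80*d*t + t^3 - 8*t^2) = -3*d + t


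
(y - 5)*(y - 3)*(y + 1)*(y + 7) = y^4 - 42*y^2 + 64*y + 105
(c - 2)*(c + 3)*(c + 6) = c^3 + 7*c^2 - 36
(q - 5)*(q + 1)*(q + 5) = q^3 + q^2 - 25*q - 25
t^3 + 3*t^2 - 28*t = t*(t - 4)*(t + 7)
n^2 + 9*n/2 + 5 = (n + 2)*(n + 5/2)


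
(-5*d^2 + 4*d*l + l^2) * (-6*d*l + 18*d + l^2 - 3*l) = 30*d^3*l - 90*d^3 - 29*d^2*l^2 + 87*d^2*l - 2*d*l^3 + 6*d*l^2 + l^4 - 3*l^3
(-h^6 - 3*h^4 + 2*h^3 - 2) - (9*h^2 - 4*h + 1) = -h^6 - 3*h^4 + 2*h^3 - 9*h^2 + 4*h - 3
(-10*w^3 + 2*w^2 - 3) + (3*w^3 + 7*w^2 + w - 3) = -7*w^3 + 9*w^2 + w - 6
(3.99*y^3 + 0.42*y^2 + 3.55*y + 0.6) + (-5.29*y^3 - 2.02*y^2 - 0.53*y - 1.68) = -1.3*y^3 - 1.6*y^2 + 3.02*y - 1.08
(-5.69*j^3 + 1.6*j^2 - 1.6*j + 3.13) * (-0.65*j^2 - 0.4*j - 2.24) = 3.6985*j^5 + 1.236*j^4 + 13.1456*j^3 - 4.9785*j^2 + 2.332*j - 7.0112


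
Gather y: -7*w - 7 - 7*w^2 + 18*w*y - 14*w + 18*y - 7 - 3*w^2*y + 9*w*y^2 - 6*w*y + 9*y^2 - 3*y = -7*w^2 - 21*w + y^2*(9*w + 9) + y*(-3*w^2 + 12*w + 15) - 14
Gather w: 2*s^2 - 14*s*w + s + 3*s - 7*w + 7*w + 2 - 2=2*s^2 - 14*s*w + 4*s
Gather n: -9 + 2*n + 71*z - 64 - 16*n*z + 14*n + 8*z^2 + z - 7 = n*(16 - 16*z) + 8*z^2 + 72*z - 80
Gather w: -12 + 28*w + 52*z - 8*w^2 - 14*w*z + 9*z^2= -8*w^2 + w*(28 - 14*z) + 9*z^2 + 52*z - 12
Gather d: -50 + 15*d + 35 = 15*d - 15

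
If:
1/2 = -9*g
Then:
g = -1/18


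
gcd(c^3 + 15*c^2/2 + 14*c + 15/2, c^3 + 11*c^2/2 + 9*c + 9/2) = c^2 + 5*c/2 + 3/2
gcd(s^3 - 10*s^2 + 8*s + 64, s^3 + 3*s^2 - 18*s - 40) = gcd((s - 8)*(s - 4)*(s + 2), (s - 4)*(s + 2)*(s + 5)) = s^2 - 2*s - 8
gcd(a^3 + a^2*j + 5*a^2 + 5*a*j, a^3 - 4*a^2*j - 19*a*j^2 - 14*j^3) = a + j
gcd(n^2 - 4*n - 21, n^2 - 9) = n + 3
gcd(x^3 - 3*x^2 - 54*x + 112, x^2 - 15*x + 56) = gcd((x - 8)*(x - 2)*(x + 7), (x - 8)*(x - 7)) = x - 8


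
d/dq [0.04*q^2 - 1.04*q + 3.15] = 0.08*q - 1.04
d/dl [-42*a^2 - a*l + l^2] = -a + 2*l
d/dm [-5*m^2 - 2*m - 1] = -10*m - 2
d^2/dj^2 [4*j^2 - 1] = 8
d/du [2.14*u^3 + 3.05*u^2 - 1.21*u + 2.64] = 6.42*u^2 + 6.1*u - 1.21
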